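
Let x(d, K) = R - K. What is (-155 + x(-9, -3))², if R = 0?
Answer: 23104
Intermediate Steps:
x(d, K) = -K (x(d, K) = 0 - K = -K)
(-155 + x(-9, -3))² = (-155 - 1*(-3))² = (-155 + 3)² = (-152)² = 23104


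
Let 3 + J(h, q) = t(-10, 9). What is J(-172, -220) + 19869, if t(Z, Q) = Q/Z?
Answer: 198651/10 ≈ 19865.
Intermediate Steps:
J(h, q) = -39/10 (J(h, q) = -3 + 9/(-10) = -3 + 9*(-1/10) = -3 - 9/10 = -39/10)
J(-172, -220) + 19869 = -39/10 + 19869 = 198651/10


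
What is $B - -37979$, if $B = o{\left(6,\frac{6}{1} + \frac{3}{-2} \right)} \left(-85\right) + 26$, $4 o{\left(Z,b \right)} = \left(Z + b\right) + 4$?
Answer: $\frac{301575}{8} \approx 37697.0$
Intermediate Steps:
$o{\left(Z,b \right)} = 1 + \frac{Z}{4} + \frac{b}{4}$ ($o{\left(Z,b \right)} = \frac{\left(Z + b\right) + 4}{4} = \frac{4 + Z + b}{4} = 1 + \frac{Z}{4} + \frac{b}{4}$)
$B = - \frac{2257}{8}$ ($B = \left(1 + \frac{1}{4} \cdot 6 + \frac{\frac{6}{1} + \frac{3}{-2}}{4}\right) \left(-85\right) + 26 = \left(1 + \frac{3}{2} + \frac{6 \cdot 1 + 3 \left(- \frac{1}{2}\right)}{4}\right) \left(-85\right) + 26 = \left(1 + \frac{3}{2} + \frac{6 - \frac{3}{2}}{4}\right) \left(-85\right) + 26 = \left(1 + \frac{3}{2} + \frac{1}{4} \cdot \frac{9}{2}\right) \left(-85\right) + 26 = \left(1 + \frac{3}{2} + \frac{9}{8}\right) \left(-85\right) + 26 = \frac{29}{8} \left(-85\right) + 26 = - \frac{2465}{8} + 26 = - \frac{2257}{8} \approx -282.13$)
$B - -37979 = - \frac{2257}{8} - -37979 = - \frac{2257}{8} + 37979 = \frac{301575}{8}$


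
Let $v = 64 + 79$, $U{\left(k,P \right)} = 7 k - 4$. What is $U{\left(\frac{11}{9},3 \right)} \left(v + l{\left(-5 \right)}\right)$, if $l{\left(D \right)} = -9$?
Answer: $\frac{5494}{9} \approx 610.44$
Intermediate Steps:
$U{\left(k,P \right)} = -4 + 7 k$
$v = 143$
$U{\left(\frac{11}{9},3 \right)} \left(v + l{\left(-5 \right)}\right) = \left(-4 + 7 \cdot \frac{11}{9}\right) \left(143 - 9\right) = \left(-4 + 7 \cdot 11 \cdot \frac{1}{9}\right) 134 = \left(-4 + 7 \cdot \frac{11}{9}\right) 134 = \left(-4 + \frac{77}{9}\right) 134 = \frac{41}{9} \cdot 134 = \frac{5494}{9}$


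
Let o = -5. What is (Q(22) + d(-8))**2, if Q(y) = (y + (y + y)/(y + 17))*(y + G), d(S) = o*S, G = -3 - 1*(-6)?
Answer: 581292100/1521 ≈ 3.8218e+5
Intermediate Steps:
G = 3 (G = -3 + 6 = 3)
d(S) = -5*S
Q(y) = (3 + y)*(y + 2*y/(17 + y)) (Q(y) = (y + (y + y)/(y + 17))*(y + 3) = (y + (2*y)/(17 + y))*(3 + y) = (y + 2*y/(17 + y))*(3 + y) = (3 + y)*(y + 2*y/(17 + y)))
(Q(22) + d(-8))**2 = (22*(57 + 22**2 + 22*22)/(17 + 22) - 5*(-8))**2 = (22*(57 + 484 + 484)/39 + 40)**2 = (22*(1/39)*1025 + 40)**2 = (22550/39 + 40)**2 = (24110/39)**2 = 581292100/1521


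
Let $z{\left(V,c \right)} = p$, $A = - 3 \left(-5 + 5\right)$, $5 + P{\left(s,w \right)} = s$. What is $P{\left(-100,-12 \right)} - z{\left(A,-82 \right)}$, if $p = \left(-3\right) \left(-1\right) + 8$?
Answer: $-116$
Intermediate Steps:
$P{\left(s,w \right)} = -5 + s$
$A = 0$ ($A = \left(-3\right) 0 = 0$)
$p = 11$ ($p = 3 + 8 = 11$)
$z{\left(V,c \right)} = 11$
$P{\left(-100,-12 \right)} - z{\left(A,-82 \right)} = \left(-5 - 100\right) - 11 = -105 - 11 = -116$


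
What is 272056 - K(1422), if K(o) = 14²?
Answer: 271860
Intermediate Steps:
K(o) = 196
272056 - K(1422) = 272056 - 1*196 = 272056 - 196 = 271860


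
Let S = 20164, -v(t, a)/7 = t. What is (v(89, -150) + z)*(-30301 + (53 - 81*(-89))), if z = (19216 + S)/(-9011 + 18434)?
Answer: 134343841811/9423 ≈ 1.4257e+7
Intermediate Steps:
v(t, a) = -7*t
z = 39380/9423 (z = (19216 + 20164)/(-9011 + 18434) = 39380/9423 ≈ 4.1791)
(v(89, -150) + z)*(-30301 + (53 - 81*(-89))) = (-7*89 + 39380/9423)*(-30301 + (53 - 81*(-89))) = (-623 + 39380/9423)*(-30301 + (53 + 7209)) = -5831149*(-30301 + 7262)/9423 = -5831149/9423*(-23039) = 134343841811/9423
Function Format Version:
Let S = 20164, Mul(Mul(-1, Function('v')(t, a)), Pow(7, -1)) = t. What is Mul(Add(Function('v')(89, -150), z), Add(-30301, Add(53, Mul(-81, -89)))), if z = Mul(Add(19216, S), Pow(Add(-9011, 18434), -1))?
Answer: Rational(134343841811, 9423) ≈ 1.4257e+7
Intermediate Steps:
Function('v')(t, a) = Mul(-7, t)
z = Rational(39380, 9423) (z = Mul(Add(19216, 20164), Pow(Add(-9011, 18434), -1)) = Mul(39380, Pow(9423, -1)) = Mul(39380, Rational(1, 9423)) = Rational(39380, 9423) ≈ 4.1791)
Mul(Add(Function('v')(89, -150), z), Add(-30301, Add(53, Mul(-81, -89)))) = Mul(Add(Mul(-7, 89), Rational(39380, 9423)), Add(-30301, Add(53, Mul(-81, -89)))) = Mul(Add(-623, Rational(39380, 9423)), Add(-30301, Add(53, 7209))) = Mul(Rational(-5831149, 9423), Add(-30301, 7262)) = Mul(Rational(-5831149, 9423), -23039) = Rational(134343841811, 9423)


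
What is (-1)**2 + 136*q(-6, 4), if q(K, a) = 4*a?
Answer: 2177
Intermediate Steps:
(-1)**2 + 136*q(-6, 4) = (-1)**2 + 136*(4*4) = 1 + 136*16 = 1 + 2176 = 2177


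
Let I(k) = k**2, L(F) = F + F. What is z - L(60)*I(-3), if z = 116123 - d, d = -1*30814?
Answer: 145857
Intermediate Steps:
d = -30814
L(F) = 2*F
z = 146937 (z = 116123 - 1*(-30814) = 116123 + 30814 = 146937)
z - L(60)*I(-3) = 146937 - 2*60*(-3)**2 = 146937 - 120*9 = 146937 - 1*1080 = 146937 - 1080 = 145857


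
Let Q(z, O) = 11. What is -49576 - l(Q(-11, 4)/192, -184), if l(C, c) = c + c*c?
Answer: -83248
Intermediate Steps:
l(C, c) = c + c²
-49576 - l(Q(-11, 4)/192, -184) = -49576 - (-184)*(1 - 184) = -49576 - (-184)*(-183) = -49576 - 1*33672 = -49576 - 33672 = -83248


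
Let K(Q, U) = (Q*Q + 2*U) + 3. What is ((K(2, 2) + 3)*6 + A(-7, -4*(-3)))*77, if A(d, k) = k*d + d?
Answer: -539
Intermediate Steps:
A(d, k) = d + d*k (A(d, k) = d*k + d = d + d*k)
K(Q, U) = 3 + Q**2 + 2*U (K(Q, U) = (Q**2 + 2*U) + 3 = 3 + Q**2 + 2*U)
((K(2, 2) + 3)*6 + A(-7, -4*(-3)))*77 = (((3 + 2**2 + 2*2) + 3)*6 - 7*(1 - 4*(-3)))*77 = (((3 + 4 + 4) + 3)*6 - 7*(1 + 12))*77 = ((11 + 3)*6 - 7*13)*77 = (14*6 - 91)*77 = (84 - 91)*77 = -7*77 = -539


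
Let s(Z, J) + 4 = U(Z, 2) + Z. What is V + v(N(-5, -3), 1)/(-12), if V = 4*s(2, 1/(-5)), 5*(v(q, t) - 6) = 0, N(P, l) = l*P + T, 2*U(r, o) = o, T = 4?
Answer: -9/2 ≈ -4.5000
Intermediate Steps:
U(r, o) = o/2
N(P, l) = 4 + P*l (N(P, l) = l*P + 4 = P*l + 4 = 4 + P*l)
v(q, t) = 6 (v(q, t) = 6 + (1/5)*0 = 6 + 0 = 6)
s(Z, J) = -3 + Z (s(Z, J) = -4 + ((1/2)*2 + Z) = -4 + (1 + Z) = -3 + Z)
V = -4 (V = 4*(-3 + 2) = 4*(-1) = -4)
V + v(N(-5, -3), 1)/(-12) = -4 + 6/(-12) = -4 - 1/12*6 = -4 - 1/2 = -9/2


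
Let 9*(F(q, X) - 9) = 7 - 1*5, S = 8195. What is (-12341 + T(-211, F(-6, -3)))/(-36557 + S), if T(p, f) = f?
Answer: 55493/127629 ≈ 0.43480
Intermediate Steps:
F(q, X) = 83/9 (F(q, X) = 9 + (7 - 1*5)/9 = 9 + (7 - 5)/9 = 9 + (1/9)*2 = 9 + 2/9 = 83/9)
(-12341 + T(-211, F(-6, -3)))/(-36557 + S) = (-12341 + 83/9)/(-36557 + 8195) = -110986/9/(-28362) = -110986/9*(-1/28362) = 55493/127629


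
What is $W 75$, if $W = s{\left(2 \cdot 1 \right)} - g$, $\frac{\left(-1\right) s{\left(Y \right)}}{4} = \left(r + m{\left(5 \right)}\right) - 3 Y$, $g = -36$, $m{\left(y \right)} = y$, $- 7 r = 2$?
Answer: $\frac{21600}{7} \approx 3085.7$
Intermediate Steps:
$r = - \frac{2}{7}$ ($r = \left(- \frac{1}{7}\right) 2 = - \frac{2}{7} \approx -0.28571$)
$s{\left(Y \right)} = - \frac{132}{7} + 12 Y$ ($s{\left(Y \right)} = - 4 \left(\left(- \frac{2}{7} + 5\right) - 3 Y\right) = - 4 \left(\frac{33}{7} - 3 Y\right) = - \frac{132}{7} + 12 Y$)
$W = \frac{288}{7}$ ($W = \left(- \frac{132}{7} + 12 \cdot 2 \cdot 1\right) - -36 = \left(- \frac{132}{7} + 12 \cdot 2\right) + 36 = \left(- \frac{132}{7} + 24\right) + 36 = \frac{36}{7} + 36 = \frac{288}{7} \approx 41.143$)
$W 75 = \frac{288}{7} \cdot 75 = \frac{21600}{7}$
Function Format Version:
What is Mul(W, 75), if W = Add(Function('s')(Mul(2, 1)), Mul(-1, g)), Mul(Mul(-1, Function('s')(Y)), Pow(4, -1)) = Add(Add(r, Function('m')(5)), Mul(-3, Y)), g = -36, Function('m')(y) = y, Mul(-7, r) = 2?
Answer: Rational(21600, 7) ≈ 3085.7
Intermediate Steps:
r = Rational(-2, 7) (r = Mul(Rational(-1, 7), 2) = Rational(-2, 7) ≈ -0.28571)
Function('s')(Y) = Add(Rational(-132, 7), Mul(12, Y)) (Function('s')(Y) = Mul(-4, Add(Add(Rational(-2, 7), 5), Mul(-3, Y))) = Mul(-4, Add(Rational(33, 7), Mul(-3, Y))) = Add(Rational(-132, 7), Mul(12, Y)))
W = Rational(288, 7) (W = Add(Add(Rational(-132, 7), Mul(12, Mul(2, 1))), Mul(-1, -36)) = Add(Add(Rational(-132, 7), Mul(12, 2)), 36) = Add(Add(Rational(-132, 7), 24), 36) = Add(Rational(36, 7), 36) = Rational(288, 7) ≈ 41.143)
Mul(W, 75) = Mul(Rational(288, 7), 75) = Rational(21600, 7)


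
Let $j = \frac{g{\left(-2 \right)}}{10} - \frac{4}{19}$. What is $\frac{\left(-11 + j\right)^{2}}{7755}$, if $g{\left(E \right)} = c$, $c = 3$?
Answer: $\frac{1432443}{93318500} \approx 0.01535$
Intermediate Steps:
$g{\left(E \right)} = 3$
$j = \frac{17}{190}$ ($j = \frac{3}{10} - \frac{4}{19} = \frac{17}{190} \approx 0.089474$)
$\frac{\left(-11 + j\right)^{2}}{7755} = \frac{\left(-11 + \frac{17}{190}\right)^{2}}{7755} = \left(- \frac{2073}{190}\right)^{2} \cdot \frac{1}{7755} = \frac{4297329}{36100} \cdot \frac{1}{7755} = \frac{1432443}{93318500}$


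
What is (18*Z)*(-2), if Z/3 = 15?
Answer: -1620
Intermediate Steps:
Z = 45 (Z = 3*15 = 45)
(18*Z)*(-2) = (18*45)*(-2) = 810*(-2) = -1620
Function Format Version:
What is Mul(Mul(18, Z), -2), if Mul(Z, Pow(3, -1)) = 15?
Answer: -1620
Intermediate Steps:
Z = 45 (Z = Mul(3, 15) = 45)
Mul(Mul(18, Z), -2) = Mul(Mul(18, 45), -2) = Mul(810, -2) = -1620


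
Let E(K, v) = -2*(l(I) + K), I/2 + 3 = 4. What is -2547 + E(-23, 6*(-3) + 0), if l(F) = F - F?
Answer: -2501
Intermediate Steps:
I = 2 (I = -6 + 2*4 = -6 + 8 = 2)
l(F) = 0
E(K, v) = -2*K (E(K, v) = -2*(0 + K) = -2*K)
-2547 + E(-23, 6*(-3) + 0) = -2547 - 2*(-23) = -2547 + 46 = -2501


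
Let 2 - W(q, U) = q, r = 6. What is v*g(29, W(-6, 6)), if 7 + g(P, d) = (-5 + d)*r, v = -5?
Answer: -55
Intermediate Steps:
W(q, U) = 2 - q
g(P, d) = -37 + 6*d (g(P, d) = -7 + (-5 + d)*6 = -7 + (-30 + 6*d) = -37 + 6*d)
v*g(29, W(-6, 6)) = -5*(-37 + 6*(2 - 1*(-6))) = -5*(-37 + 6*(2 + 6)) = -5*(-37 + 6*8) = -5*(-37 + 48) = -5*11 = -55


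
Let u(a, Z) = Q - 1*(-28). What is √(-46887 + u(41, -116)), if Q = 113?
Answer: 21*I*√106 ≈ 216.21*I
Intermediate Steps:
u(a, Z) = 141 (u(a, Z) = 113 - 1*(-28) = 113 + 28 = 141)
√(-46887 + u(41, -116)) = √(-46887 + 141) = √(-46746) = 21*I*√106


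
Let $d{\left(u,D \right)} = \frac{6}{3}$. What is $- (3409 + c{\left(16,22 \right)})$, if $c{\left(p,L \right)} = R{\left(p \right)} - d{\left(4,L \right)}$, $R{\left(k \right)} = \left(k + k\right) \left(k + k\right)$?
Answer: $-4431$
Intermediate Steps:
$d{\left(u,D \right)} = 2$ ($d{\left(u,D \right)} = 6 \cdot \frac{1}{3} = 2$)
$R{\left(k \right)} = 4 k^{2}$ ($R{\left(k \right)} = 2 k 2 k = 4 k^{2}$)
$c{\left(p,L \right)} = -2 + 4 p^{2}$ ($c{\left(p,L \right)} = 4 p^{2} - 2 = -2 + 4 p^{2}$)
$- (3409 + c{\left(16,22 \right)}) = - (3409 - \left(2 - 4 \cdot 16^{2}\right)) = - (3409 + \left(-2 + 4 \cdot 256\right)) = - (3409 + \left(-2 + 1024\right)) = - (3409 + 1022) = \left(-1\right) 4431 = -4431$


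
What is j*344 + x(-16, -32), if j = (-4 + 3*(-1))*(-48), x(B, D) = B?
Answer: 115568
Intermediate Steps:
j = 336 (j = (-4 - 3)*(-48) = -7*(-48) = 336)
j*344 + x(-16, -32) = 336*344 - 16 = 115584 - 16 = 115568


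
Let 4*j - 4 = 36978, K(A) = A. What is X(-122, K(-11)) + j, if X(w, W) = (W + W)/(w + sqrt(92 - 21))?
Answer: 273912551/29626 + 22*sqrt(71)/14813 ≈ 9245.7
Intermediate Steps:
X(w, W) = 2*W/(w + sqrt(71)) (X(w, W) = (2*W)/(w + sqrt(71)) = 2*W/(w + sqrt(71)))
j = 18491/2 (j = 1 + (1/4)*36978 = 1 + 18489/2 = 18491/2 ≈ 9245.5)
X(-122, K(-11)) + j = 2*(-11)/(-122 + sqrt(71)) + 18491/2 = -22/(-122 + sqrt(71)) + 18491/2 = 18491/2 - 22/(-122 + sqrt(71))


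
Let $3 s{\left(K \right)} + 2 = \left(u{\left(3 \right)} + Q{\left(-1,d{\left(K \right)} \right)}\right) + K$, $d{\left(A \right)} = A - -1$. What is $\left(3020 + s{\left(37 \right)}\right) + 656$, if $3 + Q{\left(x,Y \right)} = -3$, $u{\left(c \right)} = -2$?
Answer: $3685$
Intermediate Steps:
$d{\left(A \right)} = 1 + A$ ($d{\left(A \right)} = A + 1 = 1 + A$)
$Q{\left(x,Y \right)} = -6$ ($Q{\left(x,Y \right)} = -3 - 3 = -6$)
$s{\left(K \right)} = - \frac{10}{3} + \frac{K}{3}$ ($s{\left(K \right)} = - \frac{2}{3} + \frac{\left(-2 - 6\right) + K}{3} = - \frac{2}{3} + \frac{-8 + K}{3} = - \frac{2}{3} + \left(- \frac{8}{3} + \frac{K}{3}\right) = - \frac{10}{3} + \frac{K}{3}$)
$\left(3020 + s{\left(37 \right)}\right) + 656 = \left(3020 + \left(- \frac{10}{3} + \frac{1}{3} \cdot 37\right)\right) + 656 = \left(3020 + \left(- \frac{10}{3} + \frac{37}{3}\right)\right) + 656 = \left(3020 + 9\right) + 656 = 3029 + 656 = 3685$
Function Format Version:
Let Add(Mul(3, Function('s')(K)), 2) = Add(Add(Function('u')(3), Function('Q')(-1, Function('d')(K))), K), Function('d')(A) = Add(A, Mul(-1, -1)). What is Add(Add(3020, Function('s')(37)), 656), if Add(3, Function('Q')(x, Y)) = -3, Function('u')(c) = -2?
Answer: 3685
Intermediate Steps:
Function('d')(A) = Add(1, A) (Function('d')(A) = Add(A, 1) = Add(1, A))
Function('Q')(x, Y) = -6 (Function('Q')(x, Y) = Add(-3, -3) = -6)
Function('s')(K) = Add(Rational(-10, 3), Mul(Rational(1, 3), K)) (Function('s')(K) = Add(Rational(-2, 3), Mul(Rational(1, 3), Add(Add(-2, -6), K))) = Add(Rational(-2, 3), Mul(Rational(1, 3), Add(-8, K))) = Add(Rational(-2, 3), Add(Rational(-8, 3), Mul(Rational(1, 3), K))) = Add(Rational(-10, 3), Mul(Rational(1, 3), K)))
Add(Add(3020, Function('s')(37)), 656) = Add(Add(3020, Add(Rational(-10, 3), Mul(Rational(1, 3), 37))), 656) = Add(Add(3020, Add(Rational(-10, 3), Rational(37, 3))), 656) = Add(Add(3020, 9), 656) = Add(3029, 656) = 3685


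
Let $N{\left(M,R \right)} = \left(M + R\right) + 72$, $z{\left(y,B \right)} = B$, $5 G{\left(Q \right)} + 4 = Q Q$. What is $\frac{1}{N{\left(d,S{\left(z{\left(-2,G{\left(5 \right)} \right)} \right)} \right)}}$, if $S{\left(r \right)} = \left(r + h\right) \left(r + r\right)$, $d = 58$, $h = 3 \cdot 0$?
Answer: $\frac{25}{4132} \approx 0.0060503$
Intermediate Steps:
$G{\left(Q \right)} = - \frac{4}{5} + \frac{Q^{2}}{5}$ ($G{\left(Q \right)} = - \frac{4}{5} + \frac{Q Q}{5} = - \frac{4}{5} + \frac{Q^{2}}{5}$)
$h = 0$
$S{\left(r \right)} = 2 r^{2}$ ($S{\left(r \right)} = \left(r + 0\right) \left(r + r\right) = r 2 r = 2 r^{2}$)
$N{\left(M,R \right)} = 72 + M + R$
$\frac{1}{N{\left(d,S{\left(z{\left(-2,G{\left(5 \right)} \right)} \right)} \right)}} = \frac{1}{72 + 58 + 2 \left(- \frac{4}{5} + \frac{5^{2}}{5}\right)^{2}} = \frac{1}{72 + 58 + 2 \left(- \frac{4}{5} + \frac{1}{5} \cdot 25\right)^{2}} = \frac{1}{72 + 58 + 2 \left(- \frac{4}{5} + 5\right)^{2}} = \frac{1}{72 + 58 + 2 \left(\frac{21}{5}\right)^{2}} = \frac{1}{72 + 58 + 2 \cdot \frac{441}{25}} = \frac{1}{72 + 58 + \frac{882}{25}} = \frac{1}{\frac{4132}{25}} = \frac{25}{4132}$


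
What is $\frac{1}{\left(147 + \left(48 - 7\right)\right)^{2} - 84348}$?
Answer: $- \frac{1}{49004} \approx -2.0406 \cdot 10^{-5}$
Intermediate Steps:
$\frac{1}{\left(147 + \left(48 - 7\right)\right)^{2} - 84348} = \frac{1}{\left(147 + 41\right)^{2} - 84348} = \frac{1}{188^{2} - 84348} = \frac{1}{35344 - 84348} = \frac{1}{-49004} = - \frac{1}{49004}$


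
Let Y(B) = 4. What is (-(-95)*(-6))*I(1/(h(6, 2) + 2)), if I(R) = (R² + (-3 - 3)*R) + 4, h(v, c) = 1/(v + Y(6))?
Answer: -114760/147 ≈ -780.68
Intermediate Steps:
h(v, c) = 1/(4 + v) (h(v, c) = 1/(v + 4) = 1/(4 + v))
I(R) = 4 + R² - 6*R (I(R) = (R² - 6*R) + 4 = 4 + R² - 6*R)
(-(-95)*(-6))*I(1/(h(6, 2) + 2)) = (-(-95)*(-6))*(4 + (1/(1/(4 + 6) + 2))² - 6/(1/(4 + 6) + 2)) = (-19*30)*(4 + (1/(1/10 + 2))² - 6/(1/10 + 2)) = -570*(4 + (1/(⅒ + 2))² - 6/(⅒ + 2)) = -570*(4 + (1/(21/10))² - 6/21/10) = -570*(4 + (10/21)² - 6*10/21) = -570*(4 + 100/441 - 20/7) = -570*604/441 = -114760/147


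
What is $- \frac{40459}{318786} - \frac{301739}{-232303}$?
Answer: $\frac{86791421777}{74054944158} \approx 1.172$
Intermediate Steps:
$- \frac{40459}{318786} - \frac{301739}{-232303} = \left(-40459\right) \frac{1}{318786} - - \frac{301739}{232303} = - \frac{40459}{318786} + \frac{301739}{232303} = \frac{86791421777}{74054944158}$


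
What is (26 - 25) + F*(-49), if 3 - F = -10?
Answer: -636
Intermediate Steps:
F = 13 (F = 3 - 1*(-10) = 3 + 10 = 13)
(26 - 25) + F*(-49) = (26 - 25) + 13*(-49) = 1 - 637 = -636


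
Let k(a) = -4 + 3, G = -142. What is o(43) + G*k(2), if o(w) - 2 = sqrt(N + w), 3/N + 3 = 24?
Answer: 144 + sqrt(2114)/7 ≈ 150.57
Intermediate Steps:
N = 1/7 (N = 3/(-3 + 24) = 3/21 = 3*(1/21) = 1/7 ≈ 0.14286)
o(w) = 2 + sqrt(1/7 + w)
k(a) = -1
o(43) + G*k(2) = (2 + sqrt(7 + 49*43)/7) - 142*(-1) = (2 + sqrt(7 + 2107)/7) + 142 = (2 + sqrt(2114)/7) + 142 = 144 + sqrt(2114)/7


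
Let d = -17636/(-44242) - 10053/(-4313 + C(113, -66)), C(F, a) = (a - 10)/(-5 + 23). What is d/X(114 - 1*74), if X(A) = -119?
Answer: -2344065107/102281863145 ≈ -0.022918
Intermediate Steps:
C(F, a) = -5/9 + a/18 (C(F, a) = (-10 + a)/18 = (-10 + a)*(1/18) = -5/9 + a/18)
d = 2344065107/859511455 (d = -17636/(-44242) - 10053/(-4313 + (-5/9 + (1/18)*(-66))) = -17636*(-1/44242) - 10053/(-4313 + (-5/9 - 11/3)) = 8818/22121 - 10053/(-4313 - 38/9) = 8818/22121 - 10053/(-38855/9) = 8818/22121 - 10053*(-9/38855) = 8818/22121 + 90477/38855 = 2344065107/859511455 ≈ 2.7272)
d/X(114 - 1*74) = (2344065107/859511455)/(-119) = (2344065107/859511455)*(-1/119) = -2344065107/102281863145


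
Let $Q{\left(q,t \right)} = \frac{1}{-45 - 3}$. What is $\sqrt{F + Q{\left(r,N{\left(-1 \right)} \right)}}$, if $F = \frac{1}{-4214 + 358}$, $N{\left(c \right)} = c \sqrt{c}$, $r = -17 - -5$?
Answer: $\frac{i \sqrt{44103}}{1446} \approx 0.14523 i$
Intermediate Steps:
$r = -12$ ($r = -17 + 5 = -12$)
$N{\left(c \right)} = c^{\frac{3}{2}}$
$Q{\left(q,t \right)} = - \frac{1}{48}$ ($Q{\left(q,t \right)} = \frac{1}{-48} = - \frac{1}{48}$)
$F = - \frac{1}{3856}$ ($F = \frac{1}{-3856} = - \frac{1}{3856} \approx -0.00025934$)
$\sqrt{F + Q{\left(r,N{\left(-1 \right)} \right)}} = \sqrt{- \frac{1}{3856} - \frac{1}{48}} = \sqrt{- \frac{61}{2892}} = \frac{i \sqrt{44103}}{1446}$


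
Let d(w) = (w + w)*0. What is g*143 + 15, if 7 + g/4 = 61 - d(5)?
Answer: 30903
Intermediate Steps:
d(w) = 0 (d(w) = (2*w)*0 = 0)
g = 216 (g = -28 + 4*(61 - 1*0) = -28 + 4*(61 + 0) = -28 + 4*61 = -28 + 244 = 216)
g*143 + 15 = 216*143 + 15 = 30888 + 15 = 30903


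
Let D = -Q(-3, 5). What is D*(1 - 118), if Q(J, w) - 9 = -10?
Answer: -117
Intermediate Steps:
Q(J, w) = -1 (Q(J, w) = 9 - 10 = -1)
D = 1 (D = -1*(-1) = 1)
D*(1 - 118) = 1*(1 - 118) = 1*(-117) = -117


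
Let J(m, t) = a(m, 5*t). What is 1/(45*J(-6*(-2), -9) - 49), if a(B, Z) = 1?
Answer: -1/4 ≈ -0.25000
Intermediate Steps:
J(m, t) = 1
1/(45*J(-6*(-2), -9) - 49) = 1/(45*1 - 49) = 1/(45 - 49) = 1/(-4) = -1/4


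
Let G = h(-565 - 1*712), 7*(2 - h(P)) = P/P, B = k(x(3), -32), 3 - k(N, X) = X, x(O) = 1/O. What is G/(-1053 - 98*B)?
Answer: -13/31381 ≈ -0.00041426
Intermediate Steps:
x(O) = 1/O
k(N, X) = 3 - X
B = 35 (B = 3 - 1*(-32) = 3 + 32 = 35)
h(P) = 13/7 (h(P) = 2 - P/(7*P) = 2 - ⅐*1 = 2 - ⅐ = 13/7)
G = 13/7 ≈ 1.8571
G/(-1053 - 98*B) = 13/(7*(-1053 - 98*35)) = 13/(7*(-1053 - 3430)) = (13/7)/(-4483) = (13/7)*(-1/4483) = -13/31381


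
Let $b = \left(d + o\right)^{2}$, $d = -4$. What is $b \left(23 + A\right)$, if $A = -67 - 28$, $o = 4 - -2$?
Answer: $-288$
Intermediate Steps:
$o = 6$ ($o = 4 + 2 = 6$)
$A = -95$ ($A = -67 - 28 = -95$)
$b = 4$ ($b = \left(-4 + 6\right)^{2} = 2^{2} = 4$)
$b \left(23 + A\right) = 4 \left(23 - 95\right) = 4 \left(-72\right) = -288$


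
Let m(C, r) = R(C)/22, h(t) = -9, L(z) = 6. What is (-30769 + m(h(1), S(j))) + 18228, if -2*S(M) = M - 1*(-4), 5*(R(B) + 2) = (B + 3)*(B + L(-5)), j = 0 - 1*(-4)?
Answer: -689751/55 ≈ -12541.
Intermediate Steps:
j = 4 (j = 0 + 4 = 4)
R(B) = -2 + (3 + B)*(6 + B)/5 (R(B) = -2 + ((B + 3)*(B + 6))/5 = -2 + ((3 + B)*(6 + B))/5 = -2 + (3 + B)*(6 + B)/5)
S(M) = -2 - M/2 (S(M) = -(M - 1*(-4))/2 = -(M + 4)/2 = -(4 + M)/2 = -2 - M/2)
m(C, r) = 4/55 + C²/110 + 9*C/110 (m(C, r) = (8/5 + C²/5 + 9*C/5)/22 = (8/5 + C²/5 + 9*C/5)*(1/22) = 4/55 + C²/110 + 9*C/110)
(-30769 + m(h(1), S(j))) + 18228 = (-30769 + (4/55 + (1/110)*(-9)² + (9/110)*(-9))) + 18228 = (-30769 + (4/55 + (1/110)*81 - 81/110)) + 18228 = (-30769 + (4/55 + 81/110 - 81/110)) + 18228 = (-30769 + 4/55) + 18228 = -1692291/55 + 18228 = -689751/55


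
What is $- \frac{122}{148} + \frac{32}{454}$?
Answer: $- \frac{12663}{16798} \approx -0.75384$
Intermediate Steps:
$- \frac{122}{148} + \frac{32}{454} = \left(-122\right) \frac{1}{148} + 32 \cdot \frac{1}{454} = - \frac{61}{74} + \frac{16}{227} = - \frac{12663}{16798}$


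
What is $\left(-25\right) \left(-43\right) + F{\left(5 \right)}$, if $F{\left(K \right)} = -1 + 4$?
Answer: $1078$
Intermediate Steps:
$F{\left(K \right)} = 3$
$\left(-25\right) \left(-43\right) + F{\left(5 \right)} = \left(-25\right) \left(-43\right) + 3 = 1075 + 3 = 1078$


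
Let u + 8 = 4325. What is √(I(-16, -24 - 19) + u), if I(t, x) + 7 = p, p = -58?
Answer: 2*√1063 ≈ 65.207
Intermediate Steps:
I(t, x) = -65 (I(t, x) = -7 - 58 = -65)
u = 4317 (u = -8 + 4325 = 4317)
√(I(-16, -24 - 19) + u) = √(-65 + 4317) = √4252 = 2*√1063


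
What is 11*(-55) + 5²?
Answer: -580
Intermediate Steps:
11*(-55) + 5² = -605 + 25 = -580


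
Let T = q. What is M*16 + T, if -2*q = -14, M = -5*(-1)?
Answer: 87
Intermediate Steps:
M = 5
q = 7 (q = -½*(-14) = 7)
T = 7
M*16 + T = 5*16 + 7 = 80 + 7 = 87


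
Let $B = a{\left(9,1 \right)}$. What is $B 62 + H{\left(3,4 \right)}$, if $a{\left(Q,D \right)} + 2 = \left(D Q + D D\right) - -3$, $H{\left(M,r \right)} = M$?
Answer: $685$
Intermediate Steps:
$a{\left(Q,D \right)} = 1 + D^{2} + D Q$ ($a{\left(Q,D \right)} = -2 - \left(-3 - D D - D Q\right) = -2 + \left(\left(D Q + D^{2}\right) + 3\right) = -2 + \left(\left(D^{2} + D Q\right) + 3\right) = -2 + \left(3 + D^{2} + D Q\right) = 1 + D^{2} + D Q$)
$B = 11$ ($B = 1 + 1^{2} + 1 \cdot 9 = 1 + 1 + 9 = 11$)
$B 62 + H{\left(3,4 \right)} = 11 \cdot 62 + 3 = 682 + 3 = 685$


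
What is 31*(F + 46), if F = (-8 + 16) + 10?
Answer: 1984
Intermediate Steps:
F = 18 (F = 8 + 10 = 18)
31*(F + 46) = 31*(18 + 46) = 31*64 = 1984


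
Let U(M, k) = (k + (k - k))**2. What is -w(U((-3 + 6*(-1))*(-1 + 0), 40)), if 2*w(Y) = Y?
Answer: -800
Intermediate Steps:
U(M, k) = k**2 (U(M, k) = (k + 0)**2 = k**2)
w(Y) = Y/2
-w(U((-3 + 6*(-1))*(-1 + 0), 40)) = -40**2/2 = -1600/2 = -1*800 = -800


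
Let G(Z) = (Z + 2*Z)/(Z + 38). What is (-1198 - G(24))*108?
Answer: -4014792/31 ≈ -1.2951e+5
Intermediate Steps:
G(Z) = 3*Z/(38 + Z) (G(Z) = (3*Z)/(38 + Z) = 3*Z/(38 + Z))
(-1198 - G(24))*108 = (-1198 - 3*24/(38 + 24))*108 = (-1198 - 3*24/62)*108 = (-1198 - 1*36/31)*108 = (-1198 - 36/31)*108 = -37174/31*108 = -4014792/31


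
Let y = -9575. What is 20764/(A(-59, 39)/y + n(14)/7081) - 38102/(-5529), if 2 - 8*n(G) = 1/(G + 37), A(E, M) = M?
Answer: -3175781161775120306/617621351613 ≈ -5.1420e+6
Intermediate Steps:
n(G) = ¼ - 1/(8*(37 + G)) (n(G) = ¼ - 1/(8*(G + 37)) = ¼ - 1/(8*(37 + G)))
20764/(A(-59, 39)/y + n(14)/7081) - 38102/(-5529) = 20764/(39/(-9575) + ((73 + 2*14)/(8*(37 + 14)))/7081) - 38102/(-5529) = 20764/(39*(-1/9575) + ((⅛)*(73 + 28)/51)*(1/7081)) - 38102*(-1/5529) = 20764/(-39/9575 + ((⅛)*(1/51)*101)*(1/7081)) + 38102/5529 = 20764/(-39/9575 + (101/408)*(1/7081)) + 38102/5529 = 20764/(-39/9575 + 101/2889048) + 38102/5529 = 20764/(-111705797/27662634600) + 38102/5529 = 20764*(-27662634600/111705797) + 38102/5529 = -574386944834400/111705797 + 38102/5529 = -3175781161775120306/617621351613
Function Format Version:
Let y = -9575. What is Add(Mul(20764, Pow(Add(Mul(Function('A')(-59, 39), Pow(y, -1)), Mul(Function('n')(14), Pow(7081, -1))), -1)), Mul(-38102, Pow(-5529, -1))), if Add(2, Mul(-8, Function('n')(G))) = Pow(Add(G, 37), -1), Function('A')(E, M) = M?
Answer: Rational(-3175781161775120306, 617621351613) ≈ -5.1420e+6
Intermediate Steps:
Function('n')(G) = Add(Rational(1, 4), Mul(Rational(-1, 8), Pow(Add(37, G), -1))) (Function('n')(G) = Add(Rational(1, 4), Mul(Rational(-1, 8), Pow(Add(G, 37), -1))) = Add(Rational(1, 4), Mul(Rational(-1, 8), Pow(Add(37, G), -1))))
Add(Mul(20764, Pow(Add(Mul(Function('A')(-59, 39), Pow(y, -1)), Mul(Function('n')(14), Pow(7081, -1))), -1)), Mul(-38102, Pow(-5529, -1))) = Add(Mul(20764, Pow(Add(Mul(39, Pow(-9575, -1)), Mul(Mul(Rational(1, 8), Pow(Add(37, 14), -1), Add(73, Mul(2, 14))), Pow(7081, -1))), -1)), Mul(-38102, Pow(-5529, -1))) = Add(Mul(20764, Pow(Add(Mul(39, Rational(-1, 9575)), Mul(Mul(Rational(1, 8), Pow(51, -1), Add(73, 28)), Rational(1, 7081))), -1)), Mul(-38102, Rational(-1, 5529))) = Add(Mul(20764, Pow(Add(Rational(-39, 9575), Mul(Mul(Rational(1, 8), Rational(1, 51), 101), Rational(1, 7081))), -1)), Rational(38102, 5529)) = Add(Mul(20764, Pow(Add(Rational(-39, 9575), Mul(Rational(101, 408), Rational(1, 7081))), -1)), Rational(38102, 5529)) = Add(Mul(20764, Pow(Add(Rational(-39, 9575), Rational(101, 2889048)), -1)), Rational(38102, 5529)) = Add(Mul(20764, Pow(Rational(-111705797, 27662634600), -1)), Rational(38102, 5529)) = Add(Mul(20764, Rational(-27662634600, 111705797)), Rational(38102, 5529)) = Add(Rational(-574386944834400, 111705797), Rational(38102, 5529)) = Rational(-3175781161775120306, 617621351613)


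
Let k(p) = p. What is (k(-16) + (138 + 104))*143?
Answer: 32318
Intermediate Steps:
(k(-16) + (138 + 104))*143 = (-16 + (138 + 104))*143 = (-16 + 242)*143 = 226*143 = 32318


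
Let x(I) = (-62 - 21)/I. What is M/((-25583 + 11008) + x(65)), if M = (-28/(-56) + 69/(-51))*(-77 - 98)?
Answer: -329875/32213572 ≈ -0.010240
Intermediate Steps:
x(I) = -83/I
M = 5075/34 (M = (-28*(-1/56) + 69*(-1/51))*(-175) = (½ - 23/17)*(-175) = -29/34*(-175) = 5075/34 ≈ 149.26)
M/((-25583 + 11008) + x(65)) = 5075/(34*((-25583 + 11008) - 83/65)) = 5075/(34*(-14575 - 83*1/65)) = 5075/(34*(-14575 - 83/65)) = 5075/(34*(-947458/65)) = (5075/34)*(-65/947458) = -329875/32213572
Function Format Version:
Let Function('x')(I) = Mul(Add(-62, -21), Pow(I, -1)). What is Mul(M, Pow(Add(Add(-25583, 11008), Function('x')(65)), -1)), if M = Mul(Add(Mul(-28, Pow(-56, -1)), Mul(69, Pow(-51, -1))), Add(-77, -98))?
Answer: Rational(-329875, 32213572) ≈ -0.010240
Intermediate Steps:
Function('x')(I) = Mul(-83, Pow(I, -1))
M = Rational(5075, 34) (M = Mul(Add(Mul(-28, Rational(-1, 56)), Mul(69, Rational(-1, 51))), -175) = Mul(Add(Rational(1, 2), Rational(-23, 17)), -175) = Mul(Rational(-29, 34), -175) = Rational(5075, 34) ≈ 149.26)
Mul(M, Pow(Add(Add(-25583, 11008), Function('x')(65)), -1)) = Mul(Rational(5075, 34), Pow(Add(Add(-25583, 11008), Mul(-83, Pow(65, -1))), -1)) = Mul(Rational(5075, 34), Pow(Add(-14575, Mul(-83, Rational(1, 65))), -1)) = Mul(Rational(5075, 34), Pow(Add(-14575, Rational(-83, 65)), -1)) = Mul(Rational(5075, 34), Pow(Rational(-947458, 65), -1)) = Mul(Rational(5075, 34), Rational(-65, 947458)) = Rational(-329875, 32213572)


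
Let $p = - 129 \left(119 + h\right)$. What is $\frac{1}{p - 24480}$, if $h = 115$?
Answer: $- \frac{1}{54666} \approx -1.8293 \cdot 10^{-5}$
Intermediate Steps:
$p = -30186$ ($p = - 129 \left(119 + 115\right) = \left(-129\right) 234 = -30186$)
$\frac{1}{p - 24480} = \frac{1}{-30186 - 24480} = \frac{1}{-54666} = - \frac{1}{54666}$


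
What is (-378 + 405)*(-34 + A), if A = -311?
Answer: -9315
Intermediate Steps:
(-378 + 405)*(-34 + A) = (-378 + 405)*(-34 - 311) = 27*(-345) = -9315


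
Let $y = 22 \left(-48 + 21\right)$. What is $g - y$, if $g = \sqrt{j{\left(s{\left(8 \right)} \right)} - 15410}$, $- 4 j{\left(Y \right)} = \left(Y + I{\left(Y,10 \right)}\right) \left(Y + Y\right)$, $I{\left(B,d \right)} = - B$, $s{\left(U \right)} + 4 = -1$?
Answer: $594 + i \sqrt{15410} \approx 594.0 + 124.14 i$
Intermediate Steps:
$s{\left(U \right)} = -5$ ($s{\left(U \right)} = -4 - 1 = -5$)
$j{\left(Y \right)} = 0$ ($j{\left(Y \right)} = - \frac{\left(Y - Y\right) \left(Y + Y\right)}{4} = - \frac{0 \cdot 2 Y}{4} = \left(- \frac{1}{4}\right) 0 = 0$)
$y = -594$ ($y = 22 \left(-27\right) = -594$)
$g = i \sqrt{15410}$ ($g = \sqrt{0 - 15410} = \sqrt{-15410} = i \sqrt{15410} \approx 124.14 i$)
$g - y = i \sqrt{15410} - -594 = i \sqrt{15410} + 594 = 594 + i \sqrt{15410}$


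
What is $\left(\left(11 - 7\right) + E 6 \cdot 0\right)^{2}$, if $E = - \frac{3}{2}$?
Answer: $16$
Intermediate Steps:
$E = - \frac{3}{2}$ ($E = \left(-3\right) \frac{1}{2} = - \frac{3}{2} \approx -1.5$)
$\left(\left(11 - 7\right) + E 6 \cdot 0\right)^{2} = \left(\left(11 - 7\right) + \left(- \frac{3}{2}\right) 6 \cdot 0\right)^{2} = \left(\left(11 - 7\right) - 0\right)^{2} = \left(4 + 0\right)^{2} = 4^{2} = 16$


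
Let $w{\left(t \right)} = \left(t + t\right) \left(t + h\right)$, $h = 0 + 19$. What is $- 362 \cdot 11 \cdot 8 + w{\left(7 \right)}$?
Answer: $-31492$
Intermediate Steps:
$h = 19$
$w{\left(t \right)} = 2 t \left(19 + t\right)$ ($w{\left(t \right)} = \left(t + t\right) \left(t + 19\right) = 2 t \left(19 + t\right)$)
$- 362 \cdot 11 \cdot 8 + w{\left(7 \right)} = - 362 \cdot 11 \cdot 8 + 2 \cdot 7 \left(19 + 7\right) = \left(-362\right) 88 + 2 \cdot 7 \cdot 26 = -31856 + 364 = -31492$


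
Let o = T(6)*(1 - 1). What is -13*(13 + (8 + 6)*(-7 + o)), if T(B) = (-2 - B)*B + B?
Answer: 1105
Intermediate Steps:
T(B) = B + B*(-2 - B) (T(B) = B*(-2 - B) + B = B + B*(-2 - B))
o = 0 (o = (-1*6*(1 + 6))*(1 - 1) = -1*6*7*0 = -42*0 = 0)
-13*(13 + (8 + 6)*(-7 + o)) = -13*(13 + (8 + 6)*(-7 + 0)) = -13*(13 + 14*(-7)) = -13*(13 - 98) = -13*(-85) = 1105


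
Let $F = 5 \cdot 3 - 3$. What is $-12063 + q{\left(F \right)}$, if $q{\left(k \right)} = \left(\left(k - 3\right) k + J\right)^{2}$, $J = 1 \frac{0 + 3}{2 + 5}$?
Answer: $- \frac{15006}{49} \approx -306.25$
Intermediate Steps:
$F = 12$ ($F = 15 - 3 = 12$)
$J = \frac{3}{7}$ ($J = 1 \cdot \frac{3}{7} = \frac{3}{7} \approx 0.42857$)
$q{\left(k \right)} = \left(\frac{3}{7} + k \left(-3 + k\right)\right)^{2}$ ($q{\left(k \right)} = \left(\left(k - 3\right) k + \frac{3}{7}\right)^{2} = \left(\left(-3 + k\right) k + \frac{3}{7}\right)^{2} = \left(k \left(-3 + k\right) + \frac{3}{7}\right)^{2} = \left(\frac{3}{7} + k \left(-3 + k\right)\right)^{2}$)
$-12063 + q{\left(F \right)} = -12063 + \frac{\left(3 - 252 + 7 \cdot 12^{2}\right)^{2}}{49} = -12063 + \frac{\left(3 - 252 + 7 \cdot 144\right)^{2}}{49} = -12063 + \frac{\left(3 - 252 + 1008\right)^{2}}{49} = -12063 + \frac{759^{2}}{49} = -12063 + \frac{1}{49} \cdot 576081 = -12063 + \frac{576081}{49} = - \frac{15006}{49}$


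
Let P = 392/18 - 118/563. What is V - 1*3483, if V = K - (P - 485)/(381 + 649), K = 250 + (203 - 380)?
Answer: -17794475891/5219010 ≈ -3409.6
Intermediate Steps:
P = 109286/5067 (P = 392*(1/18) - 118*1/563 = 196/9 - 118/563 = 109286/5067 ≈ 21.568)
K = 73 (K = 250 - 177 = 73)
V = 383335939/5219010 (V = 73 - (109286/5067 - 485)/(381 + 649) = 73 - (-2348209)/(5067*1030) = 73 - 1*(-2348209/5219010) = 73 + 2348209/5219010 = 383335939/5219010 ≈ 73.450)
V - 1*3483 = 383335939/5219010 - 1*3483 = 383335939/5219010 - 3483 = -17794475891/5219010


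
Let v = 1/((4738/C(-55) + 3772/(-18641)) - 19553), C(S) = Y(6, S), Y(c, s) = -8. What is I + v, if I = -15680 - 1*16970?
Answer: -49044397943414/1502125509 ≈ -32650.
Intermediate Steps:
C(S) = -8
v = -74564/1502125509 (v = 1/((4738/(-8) + 3772/(-18641)) - 19553) = 1/((4738*(-⅛) + 3772*(-1/18641)) - 19553) = 1/((-2369/4 - 3772/18641) - 19553) = 1/(-44175617/74564 - 19553) = 1/(-1502125509/74564) = -74564/1502125509 ≈ -4.9639e-5)
I = -32650 (I = -15680 - 16970 = -32650)
I + v = -32650 - 74564/1502125509 = -49044397943414/1502125509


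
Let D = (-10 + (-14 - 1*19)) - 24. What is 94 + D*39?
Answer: -2519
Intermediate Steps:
D = -67 (D = (-10 + (-14 - 19)) - 24 = (-10 - 33) - 24 = -43 - 24 = -67)
94 + D*39 = 94 - 67*39 = 94 - 2613 = -2519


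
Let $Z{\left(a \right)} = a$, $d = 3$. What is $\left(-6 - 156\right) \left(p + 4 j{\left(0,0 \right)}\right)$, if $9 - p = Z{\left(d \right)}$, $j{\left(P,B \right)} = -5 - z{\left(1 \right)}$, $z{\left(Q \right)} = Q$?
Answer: $2916$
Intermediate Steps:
$j{\left(P,B \right)} = -6$ ($j{\left(P,B \right)} = -5 - 1 = -6$)
$p = 6$ ($p = 9 - 3 = 6$)
$\left(-6 - 156\right) \left(p + 4 j{\left(0,0 \right)}\right) = \left(-6 - 156\right) \left(6 + 4 \left(-6\right)\right) = - 162 \left(6 - 24\right) = \left(-162\right) \left(-18\right) = 2916$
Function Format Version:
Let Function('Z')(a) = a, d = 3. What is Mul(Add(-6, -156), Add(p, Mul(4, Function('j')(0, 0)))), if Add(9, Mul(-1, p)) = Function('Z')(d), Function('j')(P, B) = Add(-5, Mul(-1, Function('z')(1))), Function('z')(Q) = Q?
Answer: 2916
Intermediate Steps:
Function('j')(P, B) = -6 (Function('j')(P, B) = Add(-5, Mul(-1, 1)) = Add(-5, -1) = -6)
p = 6 (p = Add(9, Mul(-1, 3)) = Add(9, -3) = 6)
Mul(Add(-6, -156), Add(p, Mul(4, Function('j')(0, 0)))) = Mul(Add(-6, -156), Add(6, Mul(4, -6))) = Mul(-162, Add(6, -24)) = Mul(-162, -18) = 2916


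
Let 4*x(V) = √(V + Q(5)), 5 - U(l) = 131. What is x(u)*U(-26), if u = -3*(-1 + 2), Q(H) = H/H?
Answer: -63*I*√2/2 ≈ -44.548*I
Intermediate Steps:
Q(H) = 1
u = -3 (u = -3*1 = -3)
U(l) = -126 (U(l) = 5 - 1*131 = 5 - 131 = -126)
x(V) = √(1 + V)/4 (x(V) = √(V + 1)/4 = √(1 + V)/4)
x(u)*U(-26) = (√(1 - 3)/4)*(-126) = (√(-2)/4)*(-126) = ((I*√2)/4)*(-126) = (I*√2/4)*(-126) = -63*I*√2/2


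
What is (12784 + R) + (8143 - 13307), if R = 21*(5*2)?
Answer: 7830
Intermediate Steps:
R = 210 (R = 21*10 = 210)
(12784 + R) + (8143 - 13307) = (12784 + 210) + (8143 - 13307) = 12994 - 5164 = 7830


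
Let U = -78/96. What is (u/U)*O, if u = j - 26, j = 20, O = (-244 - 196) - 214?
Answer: -62784/13 ≈ -4829.5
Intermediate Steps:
O = -654 (O = -440 - 214 = -654)
U = -13/16 (U = -78*1/96 = -13/16 ≈ -0.81250)
u = -6 (u = 20 - 26 = -6)
(u/U)*O = -6/(-13/16)*(-654) = -6*(-16/13)*(-654) = (96/13)*(-654) = -62784/13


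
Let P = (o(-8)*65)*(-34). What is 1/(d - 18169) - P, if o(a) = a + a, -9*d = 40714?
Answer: -7221749609/204235 ≈ -35360.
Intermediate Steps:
d = -40714/9 (d = -⅑*40714 = -40714/9 ≈ -4523.8)
o(a) = 2*a
P = 35360 (P = ((2*(-8))*65)*(-34) = -16*65*(-34) = -1040*(-34) = 35360)
1/(d - 18169) - P = 1/(-40714/9 - 18169) - 1*35360 = 1/(-204235/9) - 35360 = -9/204235 - 35360 = -7221749609/204235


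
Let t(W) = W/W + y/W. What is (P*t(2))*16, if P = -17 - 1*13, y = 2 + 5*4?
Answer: -5760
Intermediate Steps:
y = 22 (y = 2 + 20 = 22)
t(W) = 1 + 22/W (t(W) = W/W + 22/W = 1 + 22/W)
P = -30 (P = -17 - 13 = -30)
(P*t(2))*16 = -30*(22 + 2)/2*16 = -15*24*16 = -30*12*16 = -360*16 = -5760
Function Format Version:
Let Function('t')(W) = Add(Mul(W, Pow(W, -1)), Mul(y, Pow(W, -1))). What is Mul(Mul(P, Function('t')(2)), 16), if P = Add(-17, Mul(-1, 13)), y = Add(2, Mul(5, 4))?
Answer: -5760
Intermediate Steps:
y = 22 (y = Add(2, 20) = 22)
Function('t')(W) = Add(1, Mul(22, Pow(W, -1))) (Function('t')(W) = Add(Mul(W, Pow(W, -1)), Mul(22, Pow(W, -1))) = Add(1, Mul(22, Pow(W, -1))))
P = -30 (P = Add(-17, -13) = -30)
Mul(Mul(P, Function('t')(2)), 16) = Mul(Mul(-30, Mul(Pow(2, -1), Add(22, 2))), 16) = Mul(Mul(-30, Mul(Rational(1, 2), 24)), 16) = Mul(Mul(-30, 12), 16) = Mul(-360, 16) = -5760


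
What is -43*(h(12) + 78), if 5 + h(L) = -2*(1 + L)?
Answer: -2021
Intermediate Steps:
h(L) = -7 - 2*L (h(L) = -5 - 2*(1 + L) = -5 + (-2 - 2*L) = -7 - 2*L)
-43*(h(12) + 78) = -43*((-7 - 2*12) + 78) = -43*((-7 - 24) + 78) = -43*(-31 + 78) = -43*47 = -2021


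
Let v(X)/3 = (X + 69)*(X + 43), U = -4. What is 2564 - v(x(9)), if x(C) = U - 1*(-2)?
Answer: -5677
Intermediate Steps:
x(C) = -2 (x(C) = -4 - 1*(-2) = -4 + 2 = -2)
v(X) = 3*(43 + X)*(69 + X) (v(X) = 3*((X + 69)*(X + 43)) = 3*((69 + X)*(43 + X)) = 3*((43 + X)*(69 + X)) = 3*(43 + X)*(69 + X))
2564 - v(x(9)) = 2564 - (8901 + 3*(-2)**2 + 336*(-2)) = 2564 - (8901 + 3*4 - 672) = 2564 - (8901 + 12 - 672) = 2564 - 1*8241 = 2564 - 8241 = -5677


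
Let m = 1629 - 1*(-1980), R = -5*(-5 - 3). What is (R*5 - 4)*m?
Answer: 707364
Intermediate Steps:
R = 40 (R = -5*(-8) = 40)
m = 3609 (m = 1629 + 1980 = 3609)
(R*5 - 4)*m = (40*5 - 4)*3609 = (200 - 4)*3609 = 196*3609 = 707364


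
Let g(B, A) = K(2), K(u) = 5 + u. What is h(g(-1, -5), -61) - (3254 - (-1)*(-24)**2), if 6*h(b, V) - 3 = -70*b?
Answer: -23467/6 ≈ -3911.2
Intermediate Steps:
g(B, A) = 7 (g(B, A) = 5 + 2 = 7)
h(b, V) = 1/2 - 35*b/3 (h(b, V) = 1/2 + (-70*b)/6 = 1/2 - 35*b/3)
h(g(-1, -5), -61) - (3254 - (-1)*(-24)**2) = (1/2 - 35/3*7) - (3254 - (-1)*(-24)**2) = (1/2 - 245/3) - (3254 - (-1)*576) = -487/6 - (3254 - 1*(-576)) = -487/6 - (3254 + 576) = -487/6 - 1*3830 = -487/6 - 3830 = -23467/6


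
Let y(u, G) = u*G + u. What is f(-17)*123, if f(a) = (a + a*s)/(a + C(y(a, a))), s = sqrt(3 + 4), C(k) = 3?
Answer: 2091/14 + 2091*sqrt(7)/14 ≈ 544.52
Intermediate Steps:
y(u, G) = u + G*u (y(u, G) = G*u + u = u + G*u)
s = sqrt(7) ≈ 2.6458
f(a) = (a + a*sqrt(7))/(3 + a) (f(a) = (a + a*sqrt(7))/(a + 3) = (a + a*sqrt(7))/(3 + a))
f(-17)*123 = -17*(1 + sqrt(7))/(3 - 17)*123 = -17*(1 + sqrt(7))/(-14)*123 = -17*(-1/14)*(1 + sqrt(7))*123 = (17/14 + 17*sqrt(7)/14)*123 = 2091/14 + 2091*sqrt(7)/14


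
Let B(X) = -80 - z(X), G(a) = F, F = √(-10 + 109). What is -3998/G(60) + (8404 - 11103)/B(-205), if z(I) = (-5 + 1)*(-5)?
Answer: 2699/100 - 3998*√11/33 ≈ -374.82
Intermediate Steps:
F = 3*√11 (F = √99 = 3*√11 ≈ 9.9499)
z(I) = 20 (z(I) = -4*(-5) = 20)
G(a) = 3*√11
B(X) = -100 (B(X) = -80 - 1*20 = -80 - 20 = -100)
-3998/G(60) + (8404 - 11103)/B(-205) = -3998*√11/33 + (8404 - 11103)/(-100) = -3998*√11/33 - 2699*(-1/100) = -3998*√11/33 + 2699/100 = 2699/100 - 3998*√11/33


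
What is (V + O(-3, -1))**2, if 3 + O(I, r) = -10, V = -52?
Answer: 4225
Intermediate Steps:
O(I, r) = -13 (O(I, r) = -3 - 10 = -13)
(V + O(-3, -1))**2 = (-52 - 13)**2 = (-65)**2 = 4225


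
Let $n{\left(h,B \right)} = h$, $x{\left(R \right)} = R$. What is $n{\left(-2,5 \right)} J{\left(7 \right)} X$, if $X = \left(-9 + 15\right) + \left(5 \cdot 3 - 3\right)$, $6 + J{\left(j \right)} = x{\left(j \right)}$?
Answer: $-36$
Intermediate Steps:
$J{\left(j \right)} = -6 + j$
$X = 18$ ($X = 6 + \left(15 - 3\right) = 6 + 12 = 18$)
$n{\left(-2,5 \right)} J{\left(7 \right)} X = - 2 \left(-6 + 7\right) 18 = \left(-2\right) 1 \cdot 18 = \left(-2\right) 18 = -36$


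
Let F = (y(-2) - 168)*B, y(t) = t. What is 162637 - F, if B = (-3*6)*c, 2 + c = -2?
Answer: 174877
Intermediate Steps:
c = -4 (c = -2 - 2 = -4)
B = 72 (B = -3*6*(-4) = -18*(-4) = 72)
F = -12240 (F = (-2 - 168)*72 = -170*72 = -12240)
162637 - F = 162637 - 1*(-12240) = 162637 + 12240 = 174877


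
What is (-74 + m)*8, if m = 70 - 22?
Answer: -208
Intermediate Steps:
m = 48
(-74 + m)*8 = (-74 + 48)*8 = -26*8 = -208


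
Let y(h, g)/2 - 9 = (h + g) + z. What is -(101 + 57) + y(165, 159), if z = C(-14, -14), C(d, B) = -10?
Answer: 488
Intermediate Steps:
z = -10
y(h, g) = -2 + 2*g + 2*h (y(h, g) = 18 + 2*((h + g) - 10) = 18 + 2*((g + h) - 10) = 18 + 2*(-10 + g + h) = 18 + (-20 + 2*g + 2*h) = -2 + 2*g + 2*h)
-(101 + 57) + y(165, 159) = -(101 + 57) + (-2 + 2*159 + 2*165) = -1*158 + (-2 + 318 + 330) = -158 + 646 = 488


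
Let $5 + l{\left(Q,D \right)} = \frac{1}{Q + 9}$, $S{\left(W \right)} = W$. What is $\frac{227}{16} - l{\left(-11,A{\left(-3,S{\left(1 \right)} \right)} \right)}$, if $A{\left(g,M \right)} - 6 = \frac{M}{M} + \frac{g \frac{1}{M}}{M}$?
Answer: $\frac{315}{16} \approx 19.688$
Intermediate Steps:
$A{\left(g,M \right)} = 7 + \frac{g}{M^{2}}$ ($A{\left(g,M \right)} = 6 + \left(\frac{M}{M} + \frac{g \frac{1}{M}}{M}\right) = 6 + \left(1 + \frac{g}{M^{2}}\right) = 7 + \frac{g}{M^{2}}$)
$l{\left(Q,D \right)} = -5 + \frac{1}{9 + Q}$ ($l{\left(Q,D \right)} = -5 + \frac{1}{Q + 9} = -5 + \frac{1}{9 + Q}$)
$\frac{227}{16} - l{\left(-11,A{\left(-3,S{\left(1 \right)} \right)} \right)} = \frac{227}{16} - \frac{-44 - -55}{9 - 11} = 227 \cdot \frac{1}{16} - \frac{-44 + 55}{-2} = \frac{227}{16} - \left(- \frac{1}{2}\right) 11 = \frac{227}{16} - - \frac{11}{2} = \frac{227}{16} + \frac{11}{2} = \frac{315}{16}$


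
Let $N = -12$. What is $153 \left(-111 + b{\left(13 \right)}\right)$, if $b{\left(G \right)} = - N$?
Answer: $-15147$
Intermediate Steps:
$b{\left(G \right)} = 12$ ($b{\left(G \right)} = \left(-1\right) \left(-12\right) = 12$)
$153 \left(-111 + b{\left(13 \right)}\right) = 153 \left(-111 + 12\right) = 153 \left(-99\right) = -15147$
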